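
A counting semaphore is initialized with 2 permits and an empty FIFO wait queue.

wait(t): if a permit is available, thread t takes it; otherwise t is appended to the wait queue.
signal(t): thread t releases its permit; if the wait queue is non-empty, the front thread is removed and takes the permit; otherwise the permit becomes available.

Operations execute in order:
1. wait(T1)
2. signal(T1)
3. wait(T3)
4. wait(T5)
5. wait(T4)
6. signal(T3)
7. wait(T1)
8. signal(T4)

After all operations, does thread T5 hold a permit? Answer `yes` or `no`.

Step 1: wait(T1) -> count=1 queue=[] holders={T1}
Step 2: signal(T1) -> count=2 queue=[] holders={none}
Step 3: wait(T3) -> count=1 queue=[] holders={T3}
Step 4: wait(T5) -> count=0 queue=[] holders={T3,T5}
Step 5: wait(T4) -> count=0 queue=[T4] holders={T3,T5}
Step 6: signal(T3) -> count=0 queue=[] holders={T4,T5}
Step 7: wait(T1) -> count=0 queue=[T1] holders={T4,T5}
Step 8: signal(T4) -> count=0 queue=[] holders={T1,T5}
Final holders: {T1,T5} -> T5 in holders

Answer: yes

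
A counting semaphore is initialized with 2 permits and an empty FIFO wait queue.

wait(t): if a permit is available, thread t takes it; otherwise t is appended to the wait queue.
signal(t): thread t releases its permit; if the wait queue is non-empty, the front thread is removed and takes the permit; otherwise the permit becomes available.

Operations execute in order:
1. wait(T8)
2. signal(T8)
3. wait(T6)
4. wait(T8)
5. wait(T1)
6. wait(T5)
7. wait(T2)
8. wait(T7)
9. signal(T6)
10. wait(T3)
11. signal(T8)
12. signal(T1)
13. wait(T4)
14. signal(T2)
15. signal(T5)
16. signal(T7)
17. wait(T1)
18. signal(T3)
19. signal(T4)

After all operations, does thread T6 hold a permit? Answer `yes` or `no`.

Answer: no

Derivation:
Step 1: wait(T8) -> count=1 queue=[] holders={T8}
Step 2: signal(T8) -> count=2 queue=[] holders={none}
Step 3: wait(T6) -> count=1 queue=[] holders={T6}
Step 4: wait(T8) -> count=0 queue=[] holders={T6,T8}
Step 5: wait(T1) -> count=0 queue=[T1] holders={T6,T8}
Step 6: wait(T5) -> count=0 queue=[T1,T5] holders={T6,T8}
Step 7: wait(T2) -> count=0 queue=[T1,T5,T2] holders={T6,T8}
Step 8: wait(T7) -> count=0 queue=[T1,T5,T2,T7] holders={T6,T8}
Step 9: signal(T6) -> count=0 queue=[T5,T2,T7] holders={T1,T8}
Step 10: wait(T3) -> count=0 queue=[T5,T2,T7,T3] holders={T1,T8}
Step 11: signal(T8) -> count=0 queue=[T2,T7,T3] holders={T1,T5}
Step 12: signal(T1) -> count=0 queue=[T7,T3] holders={T2,T5}
Step 13: wait(T4) -> count=0 queue=[T7,T3,T4] holders={T2,T5}
Step 14: signal(T2) -> count=0 queue=[T3,T4] holders={T5,T7}
Step 15: signal(T5) -> count=0 queue=[T4] holders={T3,T7}
Step 16: signal(T7) -> count=0 queue=[] holders={T3,T4}
Step 17: wait(T1) -> count=0 queue=[T1] holders={T3,T4}
Step 18: signal(T3) -> count=0 queue=[] holders={T1,T4}
Step 19: signal(T4) -> count=1 queue=[] holders={T1}
Final holders: {T1} -> T6 not in holders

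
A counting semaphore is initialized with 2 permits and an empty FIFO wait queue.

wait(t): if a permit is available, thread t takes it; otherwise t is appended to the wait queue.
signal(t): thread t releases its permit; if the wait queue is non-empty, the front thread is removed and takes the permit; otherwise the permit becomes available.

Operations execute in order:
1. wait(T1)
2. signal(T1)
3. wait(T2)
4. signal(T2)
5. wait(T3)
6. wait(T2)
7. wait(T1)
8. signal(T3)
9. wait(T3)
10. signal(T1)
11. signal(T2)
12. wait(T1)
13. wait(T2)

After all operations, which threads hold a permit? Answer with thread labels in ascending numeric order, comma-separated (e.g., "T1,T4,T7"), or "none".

Answer: T1,T3

Derivation:
Step 1: wait(T1) -> count=1 queue=[] holders={T1}
Step 2: signal(T1) -> count=2 queue=[] holders={none}
Step 3: wait(T2) -> count=1 queue=[] holders={T2}
Step 4: signal(T2) -> count=2 queue=[] holders={none}
Step 5: wait(T3) -> count=1 queue=[] holders={T3}
Step 6: wait(T2) -> count=0 queue=[] holders={T2,T3}
Step 7: wait(T1) -> count=0 queue=[T1] holders={T2,T3}
Step 8: signal(T3) -> count=0 queue=[] holders={T1,T2}
Step 9: wait(T3) -> count=0 queue=[T3] holders={T1,T2}
Step 10: signal(T1) -> count=0 queue=[] holders={T2,T3}
Step 11: signal(T2) -> count=1 queue=[] holders={T3}
Step 12: wait(T1) -> count=0 queue=[] holders={T1,T3}
Step 13: wait(T2) -> count=0 queue=[T2] holders={T1,T3}
Final holders: T1,T3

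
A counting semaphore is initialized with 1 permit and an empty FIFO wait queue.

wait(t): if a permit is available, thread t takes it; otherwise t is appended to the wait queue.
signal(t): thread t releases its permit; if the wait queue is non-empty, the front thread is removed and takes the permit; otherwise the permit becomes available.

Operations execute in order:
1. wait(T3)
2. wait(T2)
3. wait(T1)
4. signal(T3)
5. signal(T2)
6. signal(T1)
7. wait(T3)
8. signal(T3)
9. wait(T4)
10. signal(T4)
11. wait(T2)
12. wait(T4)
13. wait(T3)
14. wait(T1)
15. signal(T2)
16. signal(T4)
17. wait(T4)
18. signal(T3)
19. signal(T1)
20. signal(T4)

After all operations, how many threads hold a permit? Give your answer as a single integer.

Answer: 0

Derivation:
Step 1: wait(T3) -> count=0 queue=[] holders={T3}
Step 2: wait(T2) -> count=0 queue=[T2] holders={T3}
Step 3: wait(T1) -> count=0 queue=[T2,T1] holders={T3}
Step 4: signal(T3) -> count=0 queue=[T1] holders={T2}
Step 5: signal(T2) -> count=0 queue=[] holders={T1}
Step 6: signal(T1) -> count=1 queue=[] holders={none}
Step 7: wait(T3) -> count=0 queue=[] holders={T3}
Step 8: signal(T3) -> count=1 queue=[] holders={none}
Step 9: wait(T4) -> count=0 queue=[] holders={T4}
Step 10: signal(T4) -> count=1 queue=[] holders={none}
Step 11: wait(T2) -> count=0 queue=[] holders={T2}
Step 12: wait(T4) -> count=0 queue=[T4] holders={T2}
Step 13: wait(T3) -> count=0 queue=[T4,T3] holders={T2}
Step 14: wait(T1) -> count=0 queue=[T4,T3,T1] holders={T2}
Step 15: signal(T2) -> count=0 queue=[T3,T1] holders={T4}
Step 16: signal(T4) -> count=0 queue=[T1] holders={T3}
Step 17: wait(T4) -> count=0 queue=[T1,T4] holders={T3}
Step 18: signal(T3) -> count=0 queue=[T4] holders={T1}
Step 19: signal(T1) -> count=0 queue=[] holders={T4}
Step 20: signal(T4) -> count=1 queue=[] holders={none}
Final holders: {none} -> 0 thread(s)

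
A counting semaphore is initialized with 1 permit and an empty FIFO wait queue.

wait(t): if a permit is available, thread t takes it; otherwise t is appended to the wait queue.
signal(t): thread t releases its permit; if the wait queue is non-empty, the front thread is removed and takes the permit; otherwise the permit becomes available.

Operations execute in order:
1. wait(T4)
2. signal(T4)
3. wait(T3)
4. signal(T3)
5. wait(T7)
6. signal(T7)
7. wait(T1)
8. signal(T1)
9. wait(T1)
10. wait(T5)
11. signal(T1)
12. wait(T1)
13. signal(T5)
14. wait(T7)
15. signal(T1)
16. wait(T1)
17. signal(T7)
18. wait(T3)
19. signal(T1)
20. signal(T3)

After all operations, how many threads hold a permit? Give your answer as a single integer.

Step 1: wait(T4) -> count=0 queue=[] holders={T4}
Step 2: signal(T4) -> count=1 queue=[] holders={none}
Step 3: wait(T3) -> count=0 queue=[] holders={T3}
Step 4: signal(T3) -> count=1 queue=[] holders={none}
Step 5: wait(T7) -> count=0 queue=[] holders={T7}
Step 6: signal(T7) -> count=1 queue=[] holders={none}
Step 7: wait(T1) -> count=0 queue=[] holders={T1}
Step 8: signal(T1) -> count=1 queue=[] holders={none}
Step 9: wait(T1) -> count=0 queue=[] holders={T1}
Step 10: wait(T5) -> count=0 queue=[T5] holders={T1}
Step 11: signal(T1) -> count=0 queue=[] holders={T5}
Step 12: wait(T1) -> count=0 queue=[T1] holders={T5}
Step 13: signal(T5) -> count=0 queue=[] holders={T1}
Step 14: wait(T7) -> count=0 queue=[T7] holders={T1}
Step 15: signal(T1) -> count=0 queue=[] holders={T7}
Step 16: wait(T1) -> count=0 queue=[T1] holders={T7}
Step 17: signal(T7) -> count=0 queue=[] holders={T1}
Step 18: wait(T3) -> count=0 queue=[T3] holders={T1}
Step 19: signal(T1) -> count=0 queue=[] holders={T3}
Step 20: signal(T3) -> count=1 queue=[] holders={none}
Final holders: {none} -> 0 thread(s)

Answer: 0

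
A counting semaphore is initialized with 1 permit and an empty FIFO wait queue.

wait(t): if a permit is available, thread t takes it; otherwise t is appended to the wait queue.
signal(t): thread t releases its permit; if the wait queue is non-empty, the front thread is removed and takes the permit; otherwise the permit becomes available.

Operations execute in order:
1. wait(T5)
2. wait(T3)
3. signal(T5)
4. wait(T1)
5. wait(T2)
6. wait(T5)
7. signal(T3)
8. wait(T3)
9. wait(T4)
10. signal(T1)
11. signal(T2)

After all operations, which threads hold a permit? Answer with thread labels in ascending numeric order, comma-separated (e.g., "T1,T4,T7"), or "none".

Answer: T5

Derivation:
Step 1: wait(T5) -> count=0 queue=[] holders={T5}
Step 2: wait(T3) -> count=0 queue=[T3] holders={T5}
Step 3: signal(T5) -> count=0 queue=[] holders={T3}
Step 4: wait(T1) -> count=0 queue=[T1] holders={T3}
Step 5: wait(T2) -> count=0 queue=[T1,T2] holders={T3}
Step 6: wait(T5) -> count=0 queue=[T1,T2,T5] holders={T3}
Step 7: signal(T3) -> count=0 queue=[T2,T5] holders={T1}
Step 8: wait(T3) -> count=0 queue=[T2,T5,T3] holders={T1}
Step 9: wait(T4) -> count=0 queue=[T2,T5,T3,T4] holders={T1}
Step 10: signal(T1) -> count=0 queue=[T5,T3,T4] holders={T2}
Step 11: signal(T2) -> count=0 queue=[T3,T4] holders={T5}
Final holders: T5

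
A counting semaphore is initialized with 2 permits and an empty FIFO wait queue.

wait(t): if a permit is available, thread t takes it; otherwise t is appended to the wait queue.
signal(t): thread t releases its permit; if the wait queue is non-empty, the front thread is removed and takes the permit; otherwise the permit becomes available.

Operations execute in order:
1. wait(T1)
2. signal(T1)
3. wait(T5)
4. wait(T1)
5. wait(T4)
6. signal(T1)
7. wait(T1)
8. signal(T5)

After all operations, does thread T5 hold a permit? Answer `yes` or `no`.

Answer: no

Derivation:
Step 1: wait(T1) -> count=1 queue=[] holders={T1}
Step 2: signal(T1) -> count=2 queue=[] holders={none}
Step 3: wait(T5) -> count=1 queue=[] holders={T5}
Step 4: wait(T1) -> count=0 queue=[] holders={T1,T5}
Step 5: wait(T4) -> count=0 queue=[T4] holders={T1,T5}
Step 6: signal(T1) -> count=0 queue=[] holders={T4,T5}
Step 7: wait(T1) -> count=0 queue=[T1] holders={T4,T5}
Step 8: signal(T5) -> count=0 queue=[] holders={T1,T4}
Final holders: {T1,T4} -> T5 not in holders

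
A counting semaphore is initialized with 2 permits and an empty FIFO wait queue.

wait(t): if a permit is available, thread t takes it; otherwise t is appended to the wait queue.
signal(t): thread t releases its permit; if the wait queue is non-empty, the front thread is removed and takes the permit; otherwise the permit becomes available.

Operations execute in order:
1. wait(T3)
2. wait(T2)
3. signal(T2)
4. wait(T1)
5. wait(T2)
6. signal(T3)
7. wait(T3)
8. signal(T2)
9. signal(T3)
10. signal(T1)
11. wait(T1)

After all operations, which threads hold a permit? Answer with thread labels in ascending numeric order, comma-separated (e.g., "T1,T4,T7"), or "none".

Step 1: wait(T3) -> count=1 queue=[] holders={T3}
Step 2: wait(T2) -> count=0 queue=[] holders={T2,T3}
Step 3: signal(T2) -> count=1 queue=[] holders={T3}
Step 4: wait(T1) -> count=0 queue=[] holders={T1,T3}
Step 5: wait(T2) -> count=0 queue=[T2] holders={T1,T3}
Step 6: signal(T3) -> count=0 queue=[] holders={T1,T2}
Step 7: wait(T3) -> count=0 queue=[T3] holders={T1,T2}
Step 8: signal(T2) -> count=0 queue=[] holders={T1,T3}
Step 9: signal(T3) -> count=1 queue=[] holders={T1}
Step 10: signal(T1) -> count=2 queue=[] holders={none}
Step 11: wait(T1) -> count=1 queue=[] holders={T1}
Final holders: T1

Answer: T1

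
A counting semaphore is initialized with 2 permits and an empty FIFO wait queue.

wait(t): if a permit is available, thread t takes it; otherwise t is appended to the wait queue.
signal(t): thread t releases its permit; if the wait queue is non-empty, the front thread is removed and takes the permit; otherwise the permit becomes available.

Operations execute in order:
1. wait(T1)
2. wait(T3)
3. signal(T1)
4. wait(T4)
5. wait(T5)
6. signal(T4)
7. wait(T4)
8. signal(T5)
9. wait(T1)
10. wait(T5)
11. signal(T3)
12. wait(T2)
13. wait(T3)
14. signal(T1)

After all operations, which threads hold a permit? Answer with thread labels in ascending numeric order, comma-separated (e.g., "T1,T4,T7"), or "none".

Step 1: wait(T1) -> count=1 queue=[] holders={T1}
Step 2: wait(T3) -> count=0 queue=[] holders={T1,T3}
Step 3: signal(T1) -> count=1 queue=[] holders={T3}
Step 4: wait(T4) -> count=0 queue=[] holders={T3,T4}
Step 5: wait(T5) -> count=0 queue=[T5] holders={T3,T4}
Step 6: signal(T4) -> count=0 queue=[] holders={T3,T5}
Step 7: wait(T4) -> count=0 queue=[T4] holders={T3,T5}
Step 8: signal(T5) -> count=0 queue=[] holders={T3,T4}
Step 9: wait(T1) -> count=0 queue=[T1] holders={T3,T4}
Step 10: wait(T5) -> count=0 queue=[T1,T5] holders={T3,T4}
Step 11: signal(T3) -> count=0 queue=[T5] holders={T1,T4}
Step 12: wait(T2) -> count=0 queue=[T5,T2] holders={T1,T4}
Step 13: wait(T3) -> count=0 queue=[T5,T2,T3] holders={T1,T4}
Step 14: signal(T1) -> count=0 queue=[T2,T3] holders={T4,T5}
Final holders: T4,T5

Answer: T4,T5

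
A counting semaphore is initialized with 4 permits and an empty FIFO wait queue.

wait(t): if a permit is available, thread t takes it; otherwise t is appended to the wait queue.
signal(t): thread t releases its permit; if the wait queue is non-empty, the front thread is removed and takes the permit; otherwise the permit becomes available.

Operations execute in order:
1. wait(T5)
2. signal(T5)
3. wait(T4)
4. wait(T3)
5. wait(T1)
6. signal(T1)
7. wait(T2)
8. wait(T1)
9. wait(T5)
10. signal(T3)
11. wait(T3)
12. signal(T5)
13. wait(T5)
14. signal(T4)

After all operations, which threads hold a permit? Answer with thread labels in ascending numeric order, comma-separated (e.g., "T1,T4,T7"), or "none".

Answer: T1,T2,T3,T5

Derivation:
Step 1: wait(T5) -> count=3 queue=[] holders={T5}
Step 2: signal(T5) -> count=4 queue=[] holders={none}
Step 3: wait(T4) -> count=3 queue=[] holders={T4}
Step 4: wait(T3) -> count=2 queue=[] holders={T3,T4}
Step 5: wait(T1) -> count=1 queue=[] holders={T1,T3,T4}
Step 6: signal(T1) -> count=2 queue=[] holders={T3,T4}
Step 7: wait(T2) -> count=1 queue=[] holders={T2,T3,T4}
Step 8: wait(T1) -> count=0 queue=[] holders={T1,T2,T3,T4}
Step 9: wait(T5) -> count=0 queue=[T5] holders={T1,T2,T3,T4}
Step 10: signal(T3) -> count=0 queue=[] holders={T1,T2,T4,T5}
Step 11: wait(T3) -> count=0 queue=[T3] holders={T1,T2,T4,T5}
Step 12: signal(T5) -> count=0 queue=[] holders={T1,T2,T3,T4}
Step 13: wait(T5) -> count=0 queue=[T5] holders={T1,T2,T3,T4}
Step 14: signal(T4) -> count=0 queue=[] holders={T1,T2,T3,T5}
Final holders: T1,T2,T3,T5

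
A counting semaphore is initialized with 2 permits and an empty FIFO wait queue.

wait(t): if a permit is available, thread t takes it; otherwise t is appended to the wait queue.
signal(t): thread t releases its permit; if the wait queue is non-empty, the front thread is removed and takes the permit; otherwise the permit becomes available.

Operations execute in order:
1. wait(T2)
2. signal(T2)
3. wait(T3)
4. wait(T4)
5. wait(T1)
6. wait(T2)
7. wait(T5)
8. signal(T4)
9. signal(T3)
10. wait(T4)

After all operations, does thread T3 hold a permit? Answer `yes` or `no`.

Answer: no

Derivation:
Step 1: wait(T2) -> count=1 queue=[] holders={T2}
Step 2: signal(T2) -> count=2 queue=[] holders={none}
Step 3: wait(T3) -> count=1 queue=[] holders={T3}
Step 4: wait(T4) -> count=0 queue=[] holders={T3,T4}
Step 5: wait(T1) -> count=0 queue=[T1] holders={T3,T4}
Step 6: wait(T2) -> count=0 queue=[T1,T2] holders={T3,T4}
Step 7: wait(T5) -> count=0 queue=[T1,T2,T5] holders={T3,T4}
Step 8: signal(T4) -> count=0 queue=[T2,T5] holders={T1,T3}
Step 9: signal(T3) -> count=0 queue=[T5] holders={T1,T2}
Step 10: wait(T4) -> count=0 queue=[T5,T4] holders={T1,T2}
Final holders: {T1,T2} -> T3 not in holders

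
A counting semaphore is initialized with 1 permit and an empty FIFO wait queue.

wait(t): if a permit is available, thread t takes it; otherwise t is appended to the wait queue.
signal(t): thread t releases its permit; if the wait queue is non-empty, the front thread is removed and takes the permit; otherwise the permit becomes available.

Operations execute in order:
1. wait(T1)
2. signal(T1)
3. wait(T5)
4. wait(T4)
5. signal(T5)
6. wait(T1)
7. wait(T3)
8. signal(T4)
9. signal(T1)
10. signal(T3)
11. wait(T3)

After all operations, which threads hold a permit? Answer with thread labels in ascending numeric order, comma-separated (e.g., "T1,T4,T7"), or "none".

Step 1: wait(T1) -> count=0 queue=[] holders={T1}
Step 2: signal(T1) -> count=1 queue=[] holders={none}
Step 3: wait(T5) -> count=0 queue=[] holders={T5}
Step 4: wait(T4) -> count=0 queue=[T4] holders={T5}
Step 5: signal(T5) -> count=0 queue=[] holders={T4}
Step 6: wait(T1) -> count=0 queue=[T1] holders={T4}
Step 7: wait(T3) -> count=0 queue=[T1,T3] holders={T4}
Step 8: signal(T4) -> count=0 queue=[T3] holders={T1}
Step 9: signal(T1) -> count=0 queue=[] holders={T3}
Step 10: signal(T3) -> count=1 queue=[] holders={none}
Step 11: wait(T3) -> count=0 queue=[] holders={T3}
Final holders: T3

Answer: T3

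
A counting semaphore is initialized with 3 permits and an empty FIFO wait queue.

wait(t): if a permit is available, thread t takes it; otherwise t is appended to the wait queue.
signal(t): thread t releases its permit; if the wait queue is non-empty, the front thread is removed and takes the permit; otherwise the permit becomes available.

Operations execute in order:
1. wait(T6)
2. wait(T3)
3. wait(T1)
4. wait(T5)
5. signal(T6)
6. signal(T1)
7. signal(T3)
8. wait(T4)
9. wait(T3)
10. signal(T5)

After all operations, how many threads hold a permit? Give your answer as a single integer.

Answer: 2

Derivation:
Step 1: wait(T6) -> count=2 queue=[] holders={T6}
Step 2: wait(T3) -> count=1 queue=[] holders={T3,T6}
Step 3: wait(T1) -> count=0 queue=[] holders={T1,T3,T6}
Step 4: wait(T5) -> count=0 queue=[T5] holders={T1,T3,T6}
Step 5: signal(T6) -> count=0 queue=[] holders={T1,T3,T5}
Step 6: signal(T1) -> count=1 queue=[] holders={T3,T5}
Step 7: signal(T3) -> count=2 queue=[] holders={T5}
Step 8: wait(T4) -> count=1 queue=[] holders={T4,T5}
Step 9: wait(T3) -> count=0 queue=[] holders={T3,T4,T5}
Step 10: signal(T5) -> count=1 queue=[] holders={T3,T4}
Final holders: {T3,T4} -> 2 thread(s)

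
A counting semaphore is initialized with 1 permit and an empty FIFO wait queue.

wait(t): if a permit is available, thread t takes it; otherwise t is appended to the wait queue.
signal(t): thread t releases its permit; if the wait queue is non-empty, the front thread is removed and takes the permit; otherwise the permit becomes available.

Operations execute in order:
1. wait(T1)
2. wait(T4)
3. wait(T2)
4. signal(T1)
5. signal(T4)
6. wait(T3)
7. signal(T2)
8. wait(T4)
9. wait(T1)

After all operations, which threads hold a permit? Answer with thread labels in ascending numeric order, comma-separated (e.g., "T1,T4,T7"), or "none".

Answer: T3

Derivation:
Step 1: wait(T1) -> count=0 queue=[] holders={T1}
Step 2: wait(T4) -> count=0 queue=[T4] holders={T1}
Step 3: wait(T2) -> count=0 queue=[T4,T2] holders={T1}
Step 4: signal(T1) -> count=0 queue=[T2] holders={T4}
Step 5: signal(T4) -> count=0 queue=[] holders={T2}
Step 6: wait(T3) -> count=0 queue=[T3] holders={T2}
Step 7: signal(T2) -> count=0 queue=[] holders={T3}
Step 8: wait(T4) -> count=0 queue=[T4] holders={T3}
Step 9: wait(T1) -> count=0 queue=[T4,T1] holders={T3}
Final holders: T3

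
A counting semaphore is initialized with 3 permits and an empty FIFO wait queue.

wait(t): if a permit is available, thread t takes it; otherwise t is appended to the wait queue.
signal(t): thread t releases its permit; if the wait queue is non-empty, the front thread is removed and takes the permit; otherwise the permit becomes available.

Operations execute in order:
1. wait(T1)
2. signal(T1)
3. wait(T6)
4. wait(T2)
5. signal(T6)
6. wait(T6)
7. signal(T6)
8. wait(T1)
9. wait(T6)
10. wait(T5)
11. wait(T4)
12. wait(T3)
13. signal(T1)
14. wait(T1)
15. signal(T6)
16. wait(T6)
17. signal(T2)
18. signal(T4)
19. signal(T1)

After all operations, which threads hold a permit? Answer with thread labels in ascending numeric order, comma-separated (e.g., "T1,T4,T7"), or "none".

Step 1: wait(T1) -> count=2 queue=[] holders={T1}
Step 2: signal(T1) -> count=3 queue=[] holders={none}
Step 3: wait(T6) -> count=2 queue=[] holders={T6}
Step 4: wait(T2) -> count=1 queue=[] holders={T2,T6}
Step 5: signal(T6) -> count=2 queue=[] holders={T2}
Step 6: wait(T6) -> count=1 queue=[] holders={T2,T6}
Step 7: signal(T6) -> count=2 queue=[] holders={T2}
Step 8: wait(T1) -> count=1 queue=[] holders={T1,T2}
Step 9: wait(T6) -> count=0 queue=[] holders={T1,T2,T6}
Step 10: wait(T5) -> count=0 queue=[T5] holders={T1,T2,T6}
Step 11: wait(T4) -> count=0 queue=[T5,T4] holders={T1,T2,T6}
Step 12: wait(T3) -> count=0 queue=[T5,T4,T3] holders={T1,T2,T6}
Step 13: signal(T1) -> count=0 queue=[T4,T3] holders={T2,T5,T6}
Step 14: wait(T1) -> count=0 queue=[T4,T3,T1] holders={T2,T5,T6}
Step 15: signal(T6) -> count=0 queue=[T3,T1] holders={T2,T4,T5}
Step 16: wait(T6) -> count=0 queue=[T3,T1,T6] holders={T2,T4,T5}
Step 17: signal(T2) -> count=0 queue=[T1,T6] holders={T3,T4,T5}
Step 18: signal(T4) -> count=0 queue=[T6] holders={T1,T3,T5}
Step 19: signal(T1) -> count=0 queue=[] holders={T3,T5,T6}
Final holders: T3,T5,T6

Answer: T3,T5,T6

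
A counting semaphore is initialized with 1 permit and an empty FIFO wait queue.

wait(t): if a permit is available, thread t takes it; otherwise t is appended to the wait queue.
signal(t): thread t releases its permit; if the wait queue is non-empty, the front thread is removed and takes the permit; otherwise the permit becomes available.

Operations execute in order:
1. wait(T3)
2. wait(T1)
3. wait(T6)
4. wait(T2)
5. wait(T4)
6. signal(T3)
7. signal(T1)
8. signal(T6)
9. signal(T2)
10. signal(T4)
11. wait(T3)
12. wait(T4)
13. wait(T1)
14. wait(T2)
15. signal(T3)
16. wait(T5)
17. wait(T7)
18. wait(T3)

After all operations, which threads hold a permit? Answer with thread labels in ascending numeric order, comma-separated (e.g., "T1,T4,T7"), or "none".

Answer: T4

Derivation:
Step 1: wait(T3) -> count=0 queue=[] holders={T3}
Step 2: wait(T1) -> count=0 queue=[T1] holders={T3}
Step 3: wait(T6) -> count=0 queue=[T1,T6] holders={T3}
Step 4: wait(T2) -> count=0 queue=[T1,T6,T2] holders={T3}
Step 5: wait(T4) -> count=0 queue=[T1,T6,T2,T4] holders={T3}
Step 6: signal(T3) -> count=0 queue=[T6,T2,T4] holders={T1}
Step 7: signal(T1) -> count=0 queue=[T2,T4] holders={T6}
Step 8: signal(T6) -> count=0 queue=[T4] holders={T2}
Step 9: signal(T2) -> count=0 queue=[] holders={T4}
Step 10: signal(T4) -> count=1 queue=[] holders={none}
Step 11: wait(T3) -> count=0 queue=[] holders={T3}
Step 12: wait(T4) -> count=0 queue=[T4] holders={T3}
Step 13: wait(T1) -> count=0 queue=[T4,T1] holders={T3}
Step 14: wait(T2) -> count=0 queue=[T4,T1,T2] holders={T3}
Step 15: signal(T3) -> count=0 queue=[T1,T2] holders={T4}
Step 16: wait(T5) -> count=0 queue=[T1,T2,T5] holders={T4}
Step 17: wait(T7) -> count=0 queue=[T1,T2,T5,T7] holders={T4}
Step 18: wait(T3) -> count=0 queue=[T1,T2,T5,T7,T3] holders={T4}
Final holders: T4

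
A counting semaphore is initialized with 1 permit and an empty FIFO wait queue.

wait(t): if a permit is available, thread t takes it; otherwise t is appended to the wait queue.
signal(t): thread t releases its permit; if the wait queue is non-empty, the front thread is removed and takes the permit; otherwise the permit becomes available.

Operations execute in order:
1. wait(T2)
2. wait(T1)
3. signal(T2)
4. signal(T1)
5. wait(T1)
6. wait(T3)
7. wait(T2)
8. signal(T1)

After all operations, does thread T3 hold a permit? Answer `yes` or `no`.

Answer: yes

Derivation:
Step 1: wait(T2) -> count=0 queue=[] holders={T2}
Step 2: wait(T1) -> count=0 queue=[T1] holders={T2}
Step 3: signal(T2) -> count=0 queue=[] holders={T1}
Step 4: signal(T1) -> count=1 queue=[] holders={none}
Step 5: wait(T1) -> count=0 queue=[] holders={T1}
Step 6: wait(T3) -> count=0 queue=[T3] holders={T1}
Step 7: wait(T2) -> count=0 queue=[T3,T2] holders={T1}
Step 8: signal(T1) -> count=0 queue=[T2] holders={T3}
Final holders: {T3} -> T3 in holders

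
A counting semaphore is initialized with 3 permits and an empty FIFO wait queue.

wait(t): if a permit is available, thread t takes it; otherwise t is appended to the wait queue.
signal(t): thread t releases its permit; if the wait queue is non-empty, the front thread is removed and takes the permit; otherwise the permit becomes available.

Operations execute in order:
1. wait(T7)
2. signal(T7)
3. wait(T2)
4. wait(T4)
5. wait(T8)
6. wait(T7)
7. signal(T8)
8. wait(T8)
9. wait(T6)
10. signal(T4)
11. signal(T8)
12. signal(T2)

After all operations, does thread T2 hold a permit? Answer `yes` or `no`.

Step 1: wait(T7) -> count=2 queue=[] holders={T7}
Step 2: signal(T7) -> count=3 queue=[] holders={none}
Step 3: wait(T2) -> count=2 queue=[] holders={T2}
Step 4: wait(T4) -> count=1 queue=[] holders={T2,T4}
Step 5: wait(T8) -> count=0 queue=[] holders={T2,T4,T8}
Step 6: wait(T7) -> count=0 queue=[T7] holders={T2,T4,T8}
Step 7: signal(T8) -> count=0 queue=[] holders={T2,T4,T7}
Step 8: wait(T8) -> count=0 queue=[T8] holders={T2,T4,T7}
Step 9: wait(T6) -> count=0 queue=[T8,T6] holders={T2,T4,T7}
Step 10: signal(T4) -> count=0 queue=[T6] holders={T2,T7,T8}
Step 11: signal(T8) -> count=0 queue=[] holders={T2,T6,T7}
Step 12: signal(T2) -> count=1 queue=[] holders={T6,T7}
Final holders: {T6,T7} -> T2 not in holders

Answer: no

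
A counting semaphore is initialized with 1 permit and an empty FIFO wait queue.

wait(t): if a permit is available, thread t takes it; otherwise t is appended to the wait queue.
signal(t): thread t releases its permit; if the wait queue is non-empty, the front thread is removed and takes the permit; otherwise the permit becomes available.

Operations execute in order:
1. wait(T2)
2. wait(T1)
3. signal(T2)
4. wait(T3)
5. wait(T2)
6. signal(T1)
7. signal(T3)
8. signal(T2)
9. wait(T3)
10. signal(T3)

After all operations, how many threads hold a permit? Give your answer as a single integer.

Step 1: wait(T2) -> count=0 queue=[] holders={T2}
Step 2: wait(T1) -> count=0 queue=[T1] holders={T2}
Step 3: signal(T2) -> count=0 queue=[] holders={T1}
Step 4: wait(T3) -> count=0 queue=[T3] holders={T1}
Step 5: wait(T2) -> count=0 queue=[T3,T2] holders={T1}
Step 6: signal(T1) -> count=0 queue=[T2] holders={T3}
Step 7: signal(T3) -> count=0 queue=[] holders={T2}
Step 8: signal(T2) -> count=1 queue=[] holders={none}
Step 9: wait(T3) -> count=0 queue=[] holders={T3}
Step 10: signal(T3) -> count=1 queue=[] holders={none}
Final holders: {none} -> 0 thread(s)

Answer: 0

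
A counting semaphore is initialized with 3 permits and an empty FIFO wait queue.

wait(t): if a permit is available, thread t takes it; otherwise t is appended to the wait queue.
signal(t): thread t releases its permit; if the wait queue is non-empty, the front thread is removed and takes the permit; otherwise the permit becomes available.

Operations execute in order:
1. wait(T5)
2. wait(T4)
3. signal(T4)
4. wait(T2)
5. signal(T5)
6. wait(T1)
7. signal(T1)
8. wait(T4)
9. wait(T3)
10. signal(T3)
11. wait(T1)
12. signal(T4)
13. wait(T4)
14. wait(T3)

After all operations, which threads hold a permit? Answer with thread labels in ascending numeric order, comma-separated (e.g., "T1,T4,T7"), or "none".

Answer: T1,T2,T4

Derivation:
Step 1: wait(T5) -> count=2 queue=[] holders={T5}
Step 2: wait(T4) -> count=1 queue=[] holders={T4,T5}
Step 3: signal(T4) -> count=2 queue=[] holders={T5}
Step 4: wait(T2) -> count=1 queue=[] holders={T2,T5}
Step 5: signal(T5) -> count=2 queue=[] holders={T2}
Step 6: wait(T1) -> count=1 queue=[] holders={T1,T2}
Step 7: signal(T1) -> count=2 queue=[] holders={T2}
Step 8: wait(T4) -> count=1 queue=[] holders={T2,T4}
Step 9: wait(T3) -> count=0 queue=[] holders={T2,T3,T4}
Step 10: signal(T3) -> count=1 queue=[] holders={T2,T4}
Step 11: wait(T1) -> count=0 queue=[] holders={T1,T2,T4}
Step 12: signal(T4) -> count=1 queue=[] holders={T1,T2}
Step 13: wait(T4) -> count=0 queue=[] holders={T1,T2,T4}
Step 14: wait(T3) -> count=0 queue=[T3] holders={T1,T2,T4}
Final holders: T1,T2,T4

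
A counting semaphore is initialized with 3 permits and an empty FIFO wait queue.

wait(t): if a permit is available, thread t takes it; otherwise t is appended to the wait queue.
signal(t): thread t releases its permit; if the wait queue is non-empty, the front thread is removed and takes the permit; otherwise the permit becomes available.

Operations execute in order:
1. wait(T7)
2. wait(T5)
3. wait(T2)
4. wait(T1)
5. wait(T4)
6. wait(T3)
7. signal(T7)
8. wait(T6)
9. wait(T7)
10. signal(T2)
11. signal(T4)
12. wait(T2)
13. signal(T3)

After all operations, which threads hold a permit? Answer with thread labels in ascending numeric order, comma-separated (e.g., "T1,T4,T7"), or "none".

Step 1: wait(T7) -> count=2 queue=[] holders={T7}
Step 2: wait(T5) -> count=1 queue=[] holders={T5,T7}
Step 3: wait(T2) -> count=0 queue=[] holders={T2,T5,T7}
Step 4: wait(T1) -> count=0 queue=[T1] holders={T2,T5,T7}
Step 5: wait(T4) -> count=0 queue=[T1,T4] holders={T2,T5,T7}
Step 6: wait(T3) -> count=0 queue=[T1,T4,T3] holders={T2,T5,T7}
Step 7: signal(T7) -> count=0 queue=[T4,T3] holders={T1,T2,T5}
Step 8: wait(T6) -> count=0 queue=[T4,T3,T6] holders={T1,T2,T5}
Step 9: wait(T7) -> count=0 queue=[T4,T3,T6,T7] holders={T1,T2,T5}
Step 10: signal(T2) -> count=0 queue=[T3,T6,T7] holders={T1,T4,T5}
Step 11: signal(T4) -> count=0 queue=[T6,T7] holders={T1,T3,T5}
Step 12: wait(T2) -> count=0 queue=[T6,T7,T2] holders={T1,T3,T5}
Step 13: signal(T3) -> count=0 queue=[T7,T2] holders={T1,T5,T6}
Final holders: T1,T5,T6

Answer: T1,T5,T6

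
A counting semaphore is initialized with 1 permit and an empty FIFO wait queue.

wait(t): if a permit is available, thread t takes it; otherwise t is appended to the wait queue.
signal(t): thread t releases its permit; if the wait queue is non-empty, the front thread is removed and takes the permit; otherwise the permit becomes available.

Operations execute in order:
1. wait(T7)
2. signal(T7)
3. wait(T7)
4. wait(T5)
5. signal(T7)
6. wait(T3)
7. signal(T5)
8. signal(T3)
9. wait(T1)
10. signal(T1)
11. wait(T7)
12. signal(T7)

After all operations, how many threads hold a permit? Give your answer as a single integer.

Answer: 0

Derivation:
Step 1: wait(T7) -> count=0 queue=[] holders={T7}
Step 2: signal(T7) -> count=1 queue=[] holders={none}
Step 3: wait(T7) -> count=0 queue=[] holders={T7}
Step 4: wait(T5) -> count=0 queue=[T5] holders={T7}
Step 5: signal(T7) -> count=0 queue=[] holders={T5}
Step 6: wait(T3) -> count=0 queue=[T3] holders={T5}
Step 7: signal(T5) -> count=0 queue=[] holders={T3}
Step 8: signal(T3) -> count=1 queue=[] holders={none}
Step 9: wait(T1) -> count=0 queue=[] holders={T1}
Step 10: signal(T1) -> count=1 queue=[] holders={none}
Step 11: wait(T7) -> count=0 queue=[] holders={T7}
Step 12: signal(T7) -> count=1 queue=[] holders={none}
Final holders: {none} -> 0 thread(s)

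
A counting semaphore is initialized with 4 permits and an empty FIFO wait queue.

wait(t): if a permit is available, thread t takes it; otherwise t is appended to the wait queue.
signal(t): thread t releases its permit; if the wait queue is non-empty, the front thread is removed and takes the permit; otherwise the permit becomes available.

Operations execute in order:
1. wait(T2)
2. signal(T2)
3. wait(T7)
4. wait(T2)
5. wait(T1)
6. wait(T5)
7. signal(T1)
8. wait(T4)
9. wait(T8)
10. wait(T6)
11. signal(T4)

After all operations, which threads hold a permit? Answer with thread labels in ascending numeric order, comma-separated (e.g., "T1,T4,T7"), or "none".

Answer: T2,T5,T7,T8

Derivation:
Step 1: wait(T2) -> count=3 queue=[] holders={T2}
Step 2: signal(T2) -> count=4 queue=[] holders={none}
Step 3: wait(T7) -> count=3 queue=[] holders={T7}
Step 4: wait(T2) -> count=2 queue=[] holders={T2,T7}
Step 5: wait(T1) -> count=1 queue=[] holders={T1,T2,T7}
Step 6: wait(T5) -> count=0 queue=[] holders={T1,T2,T5,T7}
Step 7: signal(T1) -> count=1 queue=[] holders={T2,T5,T7}
Step 8: wait(T4) -> count=0 queue=[] holders={T2,T4,T5,T7}
Step 9: wait(T8) -> count=0 queue=[T8] holders={T2,T4,T5,T7}
Step 10: wait(T6) -> count=0 queue=[T8,T6] holders={T2,T4,T5,T7}
Step 11: signal(T4) -> count=0 queue=[T6] holders={T2,T5,T7,T8}
Final holders: T2,T5,T7,T8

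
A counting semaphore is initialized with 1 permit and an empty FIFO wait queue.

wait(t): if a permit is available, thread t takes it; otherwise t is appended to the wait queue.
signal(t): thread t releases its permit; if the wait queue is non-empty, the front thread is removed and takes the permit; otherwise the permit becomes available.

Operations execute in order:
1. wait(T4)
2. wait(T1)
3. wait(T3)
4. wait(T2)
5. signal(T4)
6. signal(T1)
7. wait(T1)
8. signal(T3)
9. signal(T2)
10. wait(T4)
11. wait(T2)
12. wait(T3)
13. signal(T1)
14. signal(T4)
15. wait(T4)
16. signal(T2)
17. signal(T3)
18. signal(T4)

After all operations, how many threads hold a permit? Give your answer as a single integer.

Answer: 0

Derivation:
Step 1: wait(T4) -> count=0 queue=[] holders={T4}
Step 2: wait(T1) -> count=0 queue=[T1] holders={T4}
Step 3: wait(T3) -> count=0 queue=[T1,T3] holders={T4}
Step 4: wait(T2) -> count=0 queue=[T1,T3,T2] holders={T4}
Step 5: signal(T4) -> count=0 queue=[T3,T2] holders={T1}
Step 6: signal(T1) -> count=0 queue=[T2] holders={T3}
Step 7: wait(T1) -> count=0 queue=[T2,T1] holders={T3}
Step 8: signal(T3) -> count=0 queue=[T1] holders={T2}
Step 9: signal(T2) -> count=0 queue=[] holders={T1}
Step 10: wait(T4) -> count=0 queue=[T4] holders={T1}
Step 11: wait(T2) -> count=0 queue=[T4,T2] holders={T1}
Step 12: wait(T3) -> count=0 queue=[T4,T2,T3] holders={T1}
Step 13: signal(T1) -> count=0 queue=[T2,T3] holders={T4}
Step 14: signal(T4) -> count=0 queue=[T3] holders={T2}
Step 15: wait(T4) -> count=0 queue=[T3,T4] holders={T2}
Step 16: signal(T2) -> count=0 queue=[T4] holders={T3}
Step 17: signal(T3) -> count=0 queue=[] holders={T4}
Step 18: signal(T4) -> count=1 queue=[] holders={none}
Final holders: {none} -> 0 thread(s)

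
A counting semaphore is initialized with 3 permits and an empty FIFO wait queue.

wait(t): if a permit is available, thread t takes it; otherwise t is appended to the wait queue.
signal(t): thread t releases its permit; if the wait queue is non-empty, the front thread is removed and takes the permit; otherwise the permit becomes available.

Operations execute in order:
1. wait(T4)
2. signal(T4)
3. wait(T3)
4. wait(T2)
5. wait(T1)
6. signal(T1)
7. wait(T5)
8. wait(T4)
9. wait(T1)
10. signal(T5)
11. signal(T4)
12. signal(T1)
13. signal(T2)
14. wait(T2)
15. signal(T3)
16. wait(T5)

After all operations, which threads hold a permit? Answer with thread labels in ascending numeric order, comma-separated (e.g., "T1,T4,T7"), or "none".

Answer: T2,T5

Derivation:
Step 1: wait(T4) -> count=2 queue=[] holders={T4}
Step 2: signal(T4) -> count=3 queue=[] holders={none}
Step 3: wait(T3) -> count=2 queue=[] holders={T3}
Step 4: wait(T2) -> count=1 queue=[] holders={T2,T3}
Step 5: wait(T1) -> count=0 queue=[] holders={T1,T2,T3}
Step 6: signal(T1) -> count=1 queue=[] holders={T2,T3}
Step 7: wait(T5) -> count=0 queue=[] holders={T2,T3,T5}
Step 8: wait(T4) -> count=0 queue=[T4] holders={T2,T3,T5}
Step 9: wait(T1) -> count=0 queue=[T4,T1] holders={T2,T3,T5}
Step 10: signal(T5) -> count=0 queue=[T1] holders={T2,T3,T4}
Step 11: signal(T4) -> count=0 queue=[] holders={T1,T2,T3}
Step 12: signal(T1) -> count=1 queue=[] holders={T2,T3}
Step 13: signal(T2) -> count=2 queue=[] holders={T3}
Step 14: wait(T2) -> count=1 queue=[] holders={T2,T3}
Step 15: signal(T3) -> count=2 queue=[] holders={T2}
Step 16: wait(T5) -> count=1 queue=[] holders={T2,T5}
Final holders: T2,T5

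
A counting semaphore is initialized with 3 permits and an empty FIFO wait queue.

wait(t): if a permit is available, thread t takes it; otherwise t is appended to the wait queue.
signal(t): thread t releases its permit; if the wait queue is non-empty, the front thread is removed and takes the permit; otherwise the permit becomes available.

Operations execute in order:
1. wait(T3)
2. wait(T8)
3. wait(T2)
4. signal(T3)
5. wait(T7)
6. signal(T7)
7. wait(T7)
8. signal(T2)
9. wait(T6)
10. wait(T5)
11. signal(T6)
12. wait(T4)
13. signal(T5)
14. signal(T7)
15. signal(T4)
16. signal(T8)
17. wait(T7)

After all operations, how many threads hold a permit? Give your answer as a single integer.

Step 1: wait(T3) -> count=2 queue=[] holders={T3}
Step 2: wait(T8) -> count=1 queue=[] holders={T3,T8}
Step 3: wait(T2) -> count=0 queue=[] holders={T2,T3,T8}
Step 4: signal(T3) -> count=1 queue=[] holders={T2,T8}
Step 5: wait(T7) -> count=0 queue=[] holders={T2,T7,T8}
Step 6: signal(T7) -> count=1 queue=[] holders={T2,T8}
Step 7: wait(T7) -> count=0 queue=[] holders={T2,T7,T8}
Step 8: signal(T2) -> count=1 queue=[] holders={T7,T8}
Step 9: wait(T6) -> count=0 queue=[] holders={T6,T7,T8}
Step 10: wait(T5) -> count=0 queue=[T5] holders={T6,T7,T8}
Step 11: signal(T6) -> count=0 queue=[] holders={T5,T7,T8}
Step 12: wait(T4) -> count=0 queue=[T4] holders={T5,T7,T8}
Step 13: signal(T5) -> count=0 queue=[] holders={T4,T7,T8}
Step 14: signal(T7) -> count=1 queue=[] holders={T4,T8}
Step 15: signal(T4) -> count=2 queue=[] holders={T8}
Step 16: signal(T8) -> count=3 queue=[] holders={none}
Step 17: wait(T7) -> count=2 queue=[] holders={T7}
Final holders: {T7} -> 1 thread(s)

Answer: 1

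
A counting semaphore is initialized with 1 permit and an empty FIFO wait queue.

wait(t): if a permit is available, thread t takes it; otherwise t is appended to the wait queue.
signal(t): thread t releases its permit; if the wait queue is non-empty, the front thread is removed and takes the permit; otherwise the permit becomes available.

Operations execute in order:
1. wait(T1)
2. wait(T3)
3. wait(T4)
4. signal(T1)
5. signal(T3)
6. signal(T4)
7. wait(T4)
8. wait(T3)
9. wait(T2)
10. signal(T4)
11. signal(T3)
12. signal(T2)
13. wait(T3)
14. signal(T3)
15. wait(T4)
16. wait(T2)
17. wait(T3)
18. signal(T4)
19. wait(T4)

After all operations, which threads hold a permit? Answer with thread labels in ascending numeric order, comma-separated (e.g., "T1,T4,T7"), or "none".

Step 1: wait(T1) -> count=0 queue=[] holders={T1}
Step 2: wait(T3) -> count=0 queue=[T3] holders={T1}
Step 3: wait(T4) -> count=0 queue=[T3,T4] holders={T1}
Step 4: signal(T1) -> count=0 queue=[T4] holders={T3}
Step 5: signal(T3) -> count=0 queue=[] holders={T4}
Step 6: signal(T4) -> count=1 queue=[] holders={none}
Step 7: wait(T4) -> count=0 queue=[] holders={T4}
Step 8: wait(T3) -> count=0 queue=[T3] holders={T4}
Step 9: wait(T2) -> count=0 queue=[T3,T2] holders={T4}
Step 10: signal(T4) -> count=0 queue=[T2] holders={T3}
Step 11: signal(T3) -> count=0 queue=[] holders={T2}
Step 12: signal(T2) -> count=1 queue=[] holders={none}
Step 13: wait(T3) -> count=0 queue=[] holders={T3}
Step 14: signal(T3) -> count=1 queue=[] holders={none}
Step 15: wait(T4) -> count=0 queue=[] holders={T4}
Step 16: wait(T2) -> count=0 queue=[T2] holders={T4}
Step 17: wait(T3) -> count=0 queue=[T2,T3] holders={T4}
Step 18: signal(T4) -> count=0 queue=[T3] holders={T2}
Step 19: wait(T4) -> count=0 queue=[T3,T4] holders={T2}
Final holders: T2

Answer: T2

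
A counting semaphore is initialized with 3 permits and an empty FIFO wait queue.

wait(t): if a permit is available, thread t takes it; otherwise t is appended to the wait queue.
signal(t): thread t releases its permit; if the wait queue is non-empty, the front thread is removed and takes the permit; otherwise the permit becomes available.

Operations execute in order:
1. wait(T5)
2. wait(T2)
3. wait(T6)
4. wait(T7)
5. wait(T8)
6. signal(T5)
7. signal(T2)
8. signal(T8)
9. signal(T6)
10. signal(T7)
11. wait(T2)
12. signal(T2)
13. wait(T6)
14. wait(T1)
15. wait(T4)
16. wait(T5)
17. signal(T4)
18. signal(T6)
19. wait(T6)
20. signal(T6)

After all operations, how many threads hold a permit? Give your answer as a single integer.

Answer: 2

Derivation:
Step 1: wait(T5) -> count=2 queue=[] holders={T5}
Step 2: wait(T2) -> count=1 queue=[] holders={T2,T5}
Step 3: wait(T6) -> count=0 queue=[] holders={T2,T5,T6}
Step 4: wait(T7) -> count=0 queue=[T7] holders={T2,T5,T6}
Step 5: wait(T8) -> count=0 queue=[T7,T8] holders={T2,T5,T6}
Step 6: signal(T5) -> count=0 queue=[T8] holders={T2,T6,T7}
Step 7: signal(T2) -> count=0 queue=[] holders={T6,T7,T8}
Step 8: signal(T8) -> count=1 queue=[] holders={T6,T7}
Step 9: signal(T6) -> count=2 queue=[] holders={T7}
Step 10: signal(T7) -> count=3 queue=[] holders={none}
Step 11: wait(T2) -> count=2 queue=[] holders={T2}
Step 12: signal(T2) -> count=3 queue=[] holders={none}
Step 13: wait(T6) -> count=2 queue=[] holders={T6}
Step 14: wait(T1) -> count=1 queue=[] holders={T1,T6}
Step 15: wait(T4) -> count=0 queue=[] holders={T1,T4,T6}
Step 16: wait(T5) -> count=0 queue=[T5] holders={T1,T4,T6}
Step 17: signal(T4) -> count=0 queue=[] holders={T1,T5,T6}
Step 18: signal(T6) -> count=1 queue=[] holders={T1,T5}
Step 19: wait(T6) -> count=0 queue=[] holders={T1,T5,T6}
Step 20: signal(T6) -> count=1 queue=[] holders={T1,T5}
Final holders: {T1,T5} -> 2 thread(s)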